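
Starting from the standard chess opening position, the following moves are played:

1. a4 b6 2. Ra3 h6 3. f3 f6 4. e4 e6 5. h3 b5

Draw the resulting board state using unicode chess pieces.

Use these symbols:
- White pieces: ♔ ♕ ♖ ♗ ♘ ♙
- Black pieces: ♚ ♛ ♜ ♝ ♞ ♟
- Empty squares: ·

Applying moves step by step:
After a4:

♜ ♞ ♝ ♛ ♚ ♝ ♞ ♜
♟ ♟ ♟ ♟ ♟ ♟ ♟ ♟
· · · · · · · ·
· · · · · · · ·
♙ · · · · · · ·
· · · · · · · ·
· ♙ ♙ ♙ ♙ ♙ ♙ ♙
♖ ♘ ♗ ♕ ♔ ♗ ♘ ♖


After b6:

♜ ♞ ♝ ♛ ♚ ♝ ♞ ♜
♟ · ♟ ♟ ♟ ♟ ♟ ♟
· ♟ · · · · · ·
· · · · · · · ·
♙ · · · · · · ·
· · · · · · · ·
· ♙ ♙ ♙ ♙ ♙ ♙ ♙
♖ ♘ ♗ ♕ ♔ ♗ ♘ ♖


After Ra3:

♜ ♞ ♝ ♛ ♚ ♝ ♞ ♜
♟ · ♟ ♟ ♟ ♟ ♟ ♟
· ♟ · · · · · ·
· · · · · · · ·
♙ · · · · · · ·
♖ · · · · · · ·
· ♙ ♙ ♙ ♙ ♙ ♙ ♙
· ♘ ♗ ♕ ♔ ♗ ♘ ♖


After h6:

♜ ♞ ♝ ♛ ♚ ♝ ♞ ♜
♟ · ♟ ♟ ♟ ♟ ♟ ·
· ♟ · · · · · ♟
· · · · · · · ·
♙ · · · · · · ·
♖ · · · · · · ·
· ♙ ♙ ♙ ♙ ♙ ♙ ♙
· ♘ ♗ ♕ ♔ ♗ ♘ ♖


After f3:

♜ ♞ ♝ ♛ ♚ ♝ ♞ ♜
♟ · ♟ ♟ ♟ ♟ ♟ ·
· ♟ · · · · · ♟
· · · · · · · ·
♙ · · · · · · ·
♖ · · · · ♙ · ·
· ♙ ♙ ♙ ♙ · ♙ ♙
· ♘ ♗ ♕ ♔ ♗ ♘ ♖


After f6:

♜ ♞ ♝ ♛ ♚ ♝ ♞ ♜
♟ · ♟ ♟ ♟ · ♟ ·
· ♟ · · · ♟ · ♟
· · · · · · · ·
♙ · · · · · · ·
♖ · · · · ♙ · ·
· ♙ ♙ ♙ ♙ · ♙ ♙
· ♘ ♗ ♕ ♔ ♗ ♘ ♖


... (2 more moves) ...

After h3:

♜ ♞ ♝ ♛ ♚ ♝ ♞ ♜
♟ · ♟ ♟ · · ♟ ·
· ♟ · · ♟ ♟ · ♟
· · · · · · · ·
♙ · · · ♙ · · ·
♖ · · · · ♙ · ♙
· ♙ ♙ ♙ · · ♙ ·
· ♘ ♗ ♕ ♔ ♗ ♘ ♖


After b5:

♜ ♞ ♝ ♛ ♚ ♝ ♞ ♜
♟ · ♟ ♟ · · ♟ ·
· · · · ♟ ♟ · ♟
· ♟ · · · · · ·
♙ · · · ♙ · · ·
♖ · · · · ♙ · ♙
· ♙ ♙ ♙ · · ♙ ·
· ♘ ♗ ♕ ♔ ♗ ♘ ♖



  a b c d e f g h
  ─────────────────
8│♜ ♞ ♝ ♛ ♚ ♝ ♞ ♜│8
7│♟ · ♟ ♟ · · ♟ ·│7
6│· · · · ♟ ♟ · ♟│6
5│· ♟ · · · · · ·│5
4│♙ · · · ♙ · · ·│4
3│♖ · · · · ♙ · ♙│3
2│· ♙ ♙ ♙ · · ♙ ·│2
1│· ♘ ♗ ♕ ♔ ♗ ♘ ♖│1
  ─────────────────
  a b c d e f g h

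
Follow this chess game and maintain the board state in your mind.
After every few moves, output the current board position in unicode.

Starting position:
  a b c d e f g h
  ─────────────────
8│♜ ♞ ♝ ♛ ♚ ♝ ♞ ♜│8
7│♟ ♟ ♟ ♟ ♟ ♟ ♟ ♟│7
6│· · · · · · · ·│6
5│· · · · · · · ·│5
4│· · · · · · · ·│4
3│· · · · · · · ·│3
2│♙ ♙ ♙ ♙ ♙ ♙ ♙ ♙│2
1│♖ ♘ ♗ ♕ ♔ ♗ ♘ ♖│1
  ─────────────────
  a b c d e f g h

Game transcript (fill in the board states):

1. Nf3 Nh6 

  a b c d e f g h
  ─────────────────
8│♜ ♞ ♝ ♛ ♚ ♝ · ♜│8
7│♟ ♟ ♟ ♟ ♟ ♟ ♟ ♟│7
6│· · · · · · · ♞│6
5│· · · · · · · ·│5
4│· · · · · · · ·│4
3│· · · · · ♘ · ·│3
2│♙ ♙ ♙ ♙ ♙ ♙ ♙ ♙│2
1│♖ ♘ ♗ ♕ ♔ ♗ · ♖│1
  ─────────────────
  a b c d e f g h

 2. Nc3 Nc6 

  a b c d e f g h
  ─────────────────
8│♜ · ♝ ♛ ♚ ♝ · ♜│8
7│♟ ♟ ♟ ♟ ♟ ♟ ♟ ♟│7
6│· · ♞ · · · · ♞│6
5│· · · · · · · ·│5
4│· · · · · · · ·│4
3│· · ♘ · · ♘ · ·│3
2│♙ ♙ ♙ ♙ ♙ ♙ ♙ ♙│2
1│♖ · ♗ ♕ ♔ ♗ · ♖│1
  ─────────────────
  a b c d e f g h

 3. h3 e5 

  a b c d e f g h
  ─────────────────
8│♜ · ♝ ♛ ♚ ♝ · ♜│8
7│♟ ♟ ♟ ♟ · ♟ ♟ ♟│7
6│· · ♞ · · · · ♞│6
5│· · · · ♟ · · ·│5
4│· · · · · · · ·│4
3│· · ♘ · · ♘ · ♙│3
2│♙ ♙ ♙ ♙ ♙ ♙ ♙ ·│2
1│♖ · ♗ ♕ ♔ ♗ · ♖│1
  ─────────────────
  a b c d e f g h

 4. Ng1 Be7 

  a b c d e f g h
  ─────────────────
8│♜ · ♝ ♛ ♚ · · ♜│8
7│♟ ♟ ♟ ♟ ♝ ♟ ♟ ♟│7
6│· · ♞ · · · · ♞│6
5│· · · · ♟ · · ·│5
4│· · · · · · · ·│4
3│· · ♘ · · · · ♙│3
2│♙ ♙ ♙ ♙ ♙ ♙ ♙ ·│2
1│♖ · ♗ ♕ ♔ ♗ ♘ ♖│1
  ─────────────────
  a b c d e f g h



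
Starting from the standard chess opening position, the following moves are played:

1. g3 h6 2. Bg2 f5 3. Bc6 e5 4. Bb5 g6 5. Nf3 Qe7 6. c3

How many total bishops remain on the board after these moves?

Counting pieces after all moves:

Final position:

  a b c d e f g h
  ─────────────────
8│♜ ♞ ♝ · ♚ ♝ ♞ ♜│8
7│♟ ♟ ♟ ♟ ♛ · · ·│7
6│· · · · · · ♟ ♟│6
5│· ♗ · · ♟ ♟ · ·│5
4│· · · · · · · ·│4
3│· · ♙ · · ♘ ♙ ·│3
2│♙ ♙ · ♙ ♙ ♙ · ♙│2
1│♖ ♘ ♗ ♕ ♔ · · ♖│1
  ─────────────────
  a b c d e f g h


4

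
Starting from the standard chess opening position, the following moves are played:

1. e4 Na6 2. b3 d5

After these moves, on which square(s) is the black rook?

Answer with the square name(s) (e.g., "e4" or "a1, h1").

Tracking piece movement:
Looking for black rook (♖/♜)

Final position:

  a b c d e f g h
  ─────────────────
8│♜ · ♝ ♛ ♚ ♝ ♞ ♜│8
7│♟ ♟ ♟ · ♟ ♟ ♟ ♟│7
6│♞ · · · · · · ·│6
5│· · · ♟ · · · ·│5
4│· · · · ♙ · · ·│4
3│· ♙ · · · · · ·│3
2│♙ · ♙ ♙ · ♙ ♙ ♙│2
1│♖ ♘ ♗ ♕ ♔ ♗ ♘ ♖│1
  ─────────────────
  a b c d e f g h


a8, h8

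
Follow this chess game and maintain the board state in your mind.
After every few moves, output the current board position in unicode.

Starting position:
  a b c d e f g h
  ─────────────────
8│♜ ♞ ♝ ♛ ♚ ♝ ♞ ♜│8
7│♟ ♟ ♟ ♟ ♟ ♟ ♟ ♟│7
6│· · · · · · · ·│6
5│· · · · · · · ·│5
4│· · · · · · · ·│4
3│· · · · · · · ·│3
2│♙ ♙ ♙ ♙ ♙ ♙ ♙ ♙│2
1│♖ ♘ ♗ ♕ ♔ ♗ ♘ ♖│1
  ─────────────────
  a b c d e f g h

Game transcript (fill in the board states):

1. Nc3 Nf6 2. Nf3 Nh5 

  a b c d e f g h
  ─────────────────
8│♜ ♞ ♝ ♛ ♚ ♝ · ♜│8
7│♟ ♟ ♟ ♟ ♟ ♟ ♟ ♟│7
6│· · · · · · · ·│6
5│· · · · · · · ♞│5
4│· · · · · · · ·│4
3│· · ♘ · · ♘ · ·│3
2│♙ ♙ ♙ ♙ ♙ ♙ ♙ ♙│2
1│♖ · ♗ ♕ ♔ ♗ · ♖│1
  ─────────────────
  a b c d e f g h

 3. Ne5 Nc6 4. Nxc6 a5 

  a b c d e f g h
  ─────────────────
8│♜ · ♝ ♛ ♚ ♝ · ♜│8
7│· ♟ ♟ ♟ ♟ ♟ ♟ ♟│7
6│· · ♘ · · · · ·│6
5│♟ · · · · · · ♞│5
4│· · · · · · · ·│4
3│· · ♘ · · · · ·│3
2│♙ ♙ ♙ ♙ ♙ ♙ ♙ ♙│2
1│♖ · ♗ ♕ ♔ ♗ · ♖│1
  ─────────────────
  a b c d e f g h

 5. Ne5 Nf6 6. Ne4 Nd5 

  a b c d e f g h
  ─────────────────
8│♜ · ♝ ♛ ♚ ♝ · ♜│8
7│· ♟ ♟ ♟ ♟ ♟ ♟ ♟│7
6│· · · · · · · ·│6
5│♟ · · ♞ ♘ · · ·│5
4│· · · · ♘ · · ·│4
3│· · · · · · · ·│3
2│♙ ♙ ♙ ♙ ♙ ♙ ♙ ♙│2
1│♖ · ♗ ♕ ♔ ♗ · ♖│1
  ─────────────────
  a b c d e f g h

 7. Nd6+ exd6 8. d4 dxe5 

  a b c d e f g h
  ─────────────────
8│♜ · ♝ ♛ ♚ ♝ · ♜│8
7│· ♟ ♟ ♟ · ♟ ♟ ♟│7
6│· · · · · · · ·│6
5│♟ · · ♞ ♟ · · ·│5
4│· · · ♙ · · · ·│4
3│· · · · · · · ·│3
2│♙ ♙ ♙ · ♙ ♙ ♙ ♙│2
1│♖ · ♗ ♕ ♔ ♗ · ♖│1
  ─────────────────
  a b c d e f g h

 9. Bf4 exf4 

  a b c d e f g h
  ─────────────────
8│♜ · ♝ ♛ ♚ ♝ · ♜│8
7│· ♟ ♟ ♟ · ♟ ♟ ♟│7
6│· · · · · · · ·│6
5│♟ · · ♞ · · · ·│5
4│· · · ♙ · ♟ · ·│4
3│· · · · · · · ·│3
2│♙ ♙ ♙ · ♙ ♙ ♙ ♙│2
1│♖ · · ♕ ♔ ♗ · ♖│1
  ─────────────────
  a b c d e f g h


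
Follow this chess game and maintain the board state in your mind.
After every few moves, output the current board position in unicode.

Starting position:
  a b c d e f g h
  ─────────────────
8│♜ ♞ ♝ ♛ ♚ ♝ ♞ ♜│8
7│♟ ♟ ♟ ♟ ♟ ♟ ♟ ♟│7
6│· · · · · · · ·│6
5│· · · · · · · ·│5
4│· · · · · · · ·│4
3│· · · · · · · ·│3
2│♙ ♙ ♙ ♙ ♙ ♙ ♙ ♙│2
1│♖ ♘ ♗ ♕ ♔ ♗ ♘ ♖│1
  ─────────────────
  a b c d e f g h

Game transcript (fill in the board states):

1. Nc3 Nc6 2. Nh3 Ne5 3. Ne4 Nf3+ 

  a b c d e f g h
  ─────────────────
8│♜ · ♝ ♛ ♚ ♝ ♞ ♜│8
7│♟ ♟ ♟ ♟ ♟ ♟ ♟ ♟│7
6│· · · · · · · ·│6
5│· · · · · · · ·│5
4│· · · · ♘ · · ·│4
3│· · · · · ♞ · ♘│3
2│♙ ♙ ♙ ♙ ♙ ♙ ♙ ♙│2
1│♖ · ♗ ♕ ♔ ♗ · ♖│1
  ─────────────────
  a b c d e f g h

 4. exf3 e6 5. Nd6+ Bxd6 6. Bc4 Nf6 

  a b c d e f g h
  ─────────────────
8│♜ · ♝ ♛ ♚ · · ♜│8
7│♟ ♟ ♟ ♟ · ♟ ♟ ♟│7
6│· · · ♝ ♟ ♞ · ·│6
5│· · · · · · · ·│5
4│· · ♗ · · · · ·│4
3│· · · · · ♙ · ♘│3
2│♙ ♙ ♙ ♙ · ♙ ♙ ♙│2
1│♖ · ♗ ♕ ♔ · · ♖│1
  ─────────────────
  a b c d e f g h

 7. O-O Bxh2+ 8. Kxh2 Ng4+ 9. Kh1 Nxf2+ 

  a b c d e f g h
  ─────────────────
8│♜ · ♝ ♛ ♚ · · ♜│8
7│♟ ♟ ♟ ♟ · ♟ ♟ ♟│7
6│· · · · ♟ · · ·│6
5│· · · · · · · ·│5
4│· · ♗ · · · · ·│4
3│· · · · · ♙ · ♘│3
2│♙ ♙ ♙ ♙ · ♞ ♙ ·│2
1│♖ · ♗ ♕ · ♖ · ♔│1
  ─────────────────
  a b c d e f g h

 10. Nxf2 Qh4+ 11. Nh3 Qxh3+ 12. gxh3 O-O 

  a b c d e f g h
  ─────────────────
8│♜ · ♝ · · ♜ ♚ ·│8
7│♟ ♟ ♟ ♟ · ♟ ♟ ♟│7
6│· · · · ♟ · · ·│6
5│· · · · · · · ·│5
4│· · ♗ · · · · ·│4
3│· · · · · ♙ · ♙│3
2│♙ ♙ ♙ ♙ · · · ·│2
1│♖ · ♗ ♕ · ♖ · ♔│1
  ─────────────────
  a b c d e f g h

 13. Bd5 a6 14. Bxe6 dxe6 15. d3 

  a b c d e f g h
  ─────────────────
8│♜ · ♝ · · ♜ ♚ ·│8
7│· ♟ ♟ · · ♟ ♟ ♟│7
6│♟ · · · ♟ · · ·│6
5│· · · · · · · ·│5
4│· · · · · · · ·│4
3│· · · ♙ · ♙ · ♙│3
2│♙ ♙ ♙ · · · · ·│2
1│♖ · ♗ ♕ · ♖ · ♔│1
  ─────────────────
  a b c d e f g h


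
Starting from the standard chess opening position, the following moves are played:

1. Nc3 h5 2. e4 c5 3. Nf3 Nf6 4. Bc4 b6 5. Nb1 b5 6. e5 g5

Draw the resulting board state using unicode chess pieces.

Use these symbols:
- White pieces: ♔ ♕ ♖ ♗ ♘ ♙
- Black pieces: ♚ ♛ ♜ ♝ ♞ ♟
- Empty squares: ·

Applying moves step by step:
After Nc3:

♜ ♞ ♝ ♛ ♚ ♝ ♞ ♜
♟ ♟ ♟ ♟ ♟ ♟ ♟ ♟
· · · · · · · ·
· · · · · · · ·
· · · · · · · ·
· · ♘ · · · · ·
♙ ♙ ♙ ♙ ♙ ♙ ♙ ♙
♖ · ♗ ♕ ♔ ♗ ♘ ♖


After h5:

♜ ♞ ♝ ♛ ♚ ♝ ♞ ♜
♟ ♟ ♟ ♟ ♟ ♟ ♟ ·
· · · · · · · ·
· · · · · · · ♟
· · · · · · · ·
· · ♘ · · · · ·
♙ ♙ ♙ ♙ ♙ ♙ ♙ ♙
♖ · ♗ ♕ ♔ ♗ ♘ ♖


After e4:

♜ ♞ ♝ ♛ ♚ ♝ ♞ ♜
♟ ♟ ♟ ♟ ♟ ♟ ♟ ·
· · · · · · · ·
· · · · · · · ♟
· · · · ♙ · · ·
· · ♘ · · · · ·
♙ ♙ ♙ ♙ · ♙ ♙ ♙
♖ · ♗ ♕ ♔ ♗ ♘ ♖


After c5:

♜ ♞ ♝ ♛ ♚ ♝ ♞ ♜
♟ ♟ · ♟ ♟ ♟ ♟ ·
· · · · · · · ·
· · ♟ · · · · ♟
· · · · ♙ · · ·
· · ♘ · · · · ·
♙ ♙ ♙ ♙ · ♙ ♙ ♙
♖ · ♗ ♕ ♔ ♗ ♘ ♖


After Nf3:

♜ ♞ ♝ ♛ ♚ ♝ ♞ ♜
♟ ♟ · ♟ ♟ ♟ ♟ ·
· · · · · · · ·
· · ♟ · · · · ♟
· · · · ♙ · · ·
· · ♘ · · ♘ · ·
♙ ♙ ♙ ♙ · ♙ ♙ ♙
♖ · ♗ ♕ ♔ ♗ · ♖


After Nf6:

♜ ♞ ♝ ♛ ♚ ♝ · ♜
♟ ♟ · ♟ ♟ ♟ ♟ ·
· · · · · ♞ · ·
· · ♟ · · · · ♟
· · · · ♙ · · ·
· · ♘ · · ♘ · ·
♙ ♙ ♙ ♙ · ♙ ♙ ♙
♖ · ♗ ♕ ♔ ♗ · ♖


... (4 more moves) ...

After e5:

♜ ♞ ♝ ♛ ♚ ♝ · ♜
♟ · · ♟ ♟ ♟ ♟ ·
· · · · · ♞ · ·
· ♟ ♟ · ♙ · · ♟
· · ♗ · · · · ·
· · · · · ♘ · ·
♙ ♙ ♙ ♙ · ♙ ♙ ♙
♖ ♘ ♗ ♕ ♔ · · ♖


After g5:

♜ ♞ ♝ ♛ ♚ ♝ · ♜
♟ · · ♟ ♟ ♟ · ·
· · · · · ♞ · ·
· ♟ ♟ · ♙ · ♟ ♟
· · ♗ · · · · ·
· · · · · ♘ · ·
♙ ♙ ♙ ♙ · ♙ ♙ ♙
♖ ♘ ♗ ♕ ♔ · · ♖



  a b c d e f g h
  ─────────────────
8│♜ ♞ ♝ ♛ ♚ ♝ · ♜│8
7│♟ · · ♟ ♟ ♟ · ·│7
6│· · · · · ♞ · ·│6
5│· ♟ ♟ · ♙ · ♟ ♟│5
4│· · ♗ · · · · ·│4
3│· · · · · ♘ · ·│3
2│♙ ♙ ♙ ♙ · ♙ ♙ ♙│2
1│♖ ♘ ♗ ♕ ♔ · · ♖│1
  ─────────────────
  a b c d e f g h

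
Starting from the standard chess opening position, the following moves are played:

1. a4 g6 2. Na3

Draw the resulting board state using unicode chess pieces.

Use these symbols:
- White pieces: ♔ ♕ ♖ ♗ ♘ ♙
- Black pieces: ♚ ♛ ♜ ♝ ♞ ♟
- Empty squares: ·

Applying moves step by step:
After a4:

♜ ♞ ♝ ♛ ♚ ♝ ♞ ♜
♟ ♟ ♟ ♟ ♟ ♟ ♟ ♟
· · · · · · · ·
· · · · · · · ·
♙ · · · · · · ·
· · · · · · · ·
· ♙ ♙ ♙ ♙ ♙ ♙ ♙
♖ ♘ ♗ ♕ ♔ ♗ ♘ ♖


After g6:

♜ ♞ ♝ ♛ ♚ ♝ ♞ ♜
♟ ♟ ♟ ♟ ♟ ♟ · ♟
· · · · · · ♟ ·
· · · · · · · ·
♙ · · · · · · ·
· · · · · · · ·
· ♙ ♙ ♙ ♙ ♙ ♙ ♙
♖ ♘ ♗ ♕ ♔ ♗ ♘ ♖


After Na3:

♜ ♞ ♝ ♛ ♚ ♝ ♞ ♜
♟ ♟ ♟ ♟ ♟ ♟ · ♟
· · · · · · ♟ ·
· · · · · · · ·
♙ · · · · · · ·
♘ · · · · · · ·
· ♙ ♙ ♙ ♙ ♙ ♙ ♙
♖ · ♗ ♕ ♔ ♗ ♘ ♖



  a b c d e f g h
  ─────────────────
8│♜ ♞ ♝ ♛ ♚ ♝ ♞ ♜│8
7│♟ ♟ ♟ ♟ ♟ ♟ · ♟│7
6│· · · · · · ♟ ·│6
5│· · · · · · · ·│5
4│♙ · · · · · · ·│4
3│♘ · · · · · · ·│3
2│· ♙ ♙ ♙ ♙ ♙ ♙ ♙│2
1│♖ · ♗ ♕ ♔ ♗ ♘ ♖│1
  ─────────────────
  a b c d e f g h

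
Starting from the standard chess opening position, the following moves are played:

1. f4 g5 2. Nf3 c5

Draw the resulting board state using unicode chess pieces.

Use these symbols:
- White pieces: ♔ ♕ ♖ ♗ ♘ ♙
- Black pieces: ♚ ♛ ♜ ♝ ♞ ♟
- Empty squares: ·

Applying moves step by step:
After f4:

♜ ♞ ♝ ♛ ♚ ♝ ♞ ♜
♟ ♟ ♟ ♟ ♟ ♟ ♟ ♟
· · · · · · · ·
· · · · · · · ·
· · · · · ♙ · ·
· · · · · · · ·
♙ ♙ ♙ ♙ ♙ · ♙ ♙
♖ ♘ ♗ ♕ ♔ ♗ ♘ ♖


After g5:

♜ ♞ ♝ ♛ ♚ ♝ ♞ ♜
♟ ♟ ♟ ♟ ♟ ♟ · ♟
· · · · · · · ·
· · · · · · ♟ ·
· · · · · ♙ · ·
· · · · · · · ·
♙ ♙ ♙ ♙ ♙ · ♙ ♙
♖ ♘ ♗ ♕ ♔ ♗ ♘ ♖


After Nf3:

♜ ♞ ♝ ♛ ♚ ♝ ♞ ♜
♟ ♟ ♟ ♟ ♟ ♟ · ♟
· · · · · · · ·
· · · · · · ♟ ·
· · · · · ♙ · ·
· · · · · ♘ · ·
♙ ♙ ♙ ♙ ♙ · ♙ ♙
♖ ♘ ♗ ♕ ♔ ♗ · ♖


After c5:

♜ ♞ ♝ ♛ ♚ ♝ ♞ ♜
♟ ♟ · ♟ ♟ ♟ · ♟
· · · · · · · ·
· · ♟ · · · ♟ ·
· · · · · ♙ · ·
· · · · · ♘ · ·
♙ ♙ ♙ ♙ ♙ · ♙ ♙
♖ ♘ ♗ ♕ ♔ ♗ · ♖



  a b c d e f g h
  ─────────────────
8│♜ ♞ ♝ ♛ ♚ ♝ ♞ ♜│8
7│♟ ♟ · ♟ ♟ ♟ · ♟│7
6│· · · · · · · ·│6
5│· · ♟ · · · ♟ ·│5
4│· · · · · ♙ · ·│4
3│· · · · · ♘ · ·│3
2│♙ ♙ ♙ ♙ ♙ · ♙ ♙│2
1│♖ ♘ ♗ ♕ ♔ ♗ · ♖│1
  ─────────────────
  a b c d e f g h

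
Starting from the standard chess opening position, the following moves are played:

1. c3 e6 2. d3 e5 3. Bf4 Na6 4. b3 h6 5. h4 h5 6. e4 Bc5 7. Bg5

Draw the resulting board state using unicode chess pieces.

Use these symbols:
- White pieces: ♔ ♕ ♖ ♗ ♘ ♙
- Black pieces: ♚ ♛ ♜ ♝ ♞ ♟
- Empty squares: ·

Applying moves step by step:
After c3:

♜ ♞ ♝ ♛ ♚ ♝ ♞ ♜
♟ ♟ ♟ ♟ ♟ ♟ ♟ ♟
· · · · · · · ·
· · · · · · · ·
· · · · · · · ·
· · ♙ · · · · ·
♙ ♙ · ♙ ♙ ♙ ♙ ♙
♖ ♘ ♗ ♕ ♔ ♗ ♘ ♖


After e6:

♜ ♞ ♝ ♛ ♚ ♝ ♞ ♜
♟ ♟ ♟ ♟ · ♟ ♟ ♟
· · · · ♟ · · ·
· · · · · · · ·
· · · · · · · ·
· · ♙ · · · · ·
♙ ♙ · ♙ ♙ ♙ ♙ ♙
♖ ♘ ♗ ♕ ♔ ♗ ♘ ♖


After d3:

♜ ♞ ♝ ♛ ♚ ♝ ♞ ♜
♟ ♟ ♟ ♟ · ♟ ♟ ♟
· · · · ♟ · · ·
· · · · · · · ·
· · · · · · · ·
· · ♙ ♙ · · · ·
♙ ♙ · · ♙ ♙ ♙ ♙
♖ ♘ ♗ ♕ ♔ ♗ ♘ ♖


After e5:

♜ ♞ ♝ ♛ ♚ ♝ ♞ ♜
♟ ♟ ♟ ♟ · ♟ ♟ ♟
· · · · · · · ·
· · · · ♟ · · ·
· · · · · · · ·
· · ♙ ♙ · · · ·
♙ ♙ · · ♙ ♙ ♙ ♙
♖ ♘ ♗ ♕ ♔ ♗ ♘ ♖


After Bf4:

♜ ♞ ♝ ♛ ♚ ♝ ♞ ♜
♟ ♟ ♟ ♟ · ♟ ♟ ♟
· · · · · · · ·
· · · · ♟ · · ·
· · · · · ♗ · ·
· · ♙ ♙ · · · ·
♙ ♙ · · ♙ ♙ ♙ ♙
♖ ♘ · ♕ ♔ ♗ ♘ ♖


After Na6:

♜ · ♝ ♛ ♚ ♝ ♞ ♜
♟ ♟ ♟ ♟ · ♟ ♟ ♟
♞ · · · · · · ·
· · · · ♟ · · ·
· · · · · ♗ · ·
· · ♙ ♙ · · · ·
♙ ♙ · · ♙ ♙ ♙ ♙
♖ ♘ · ♕ ♔ ♗ ♘ ♖


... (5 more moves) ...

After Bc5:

♜ · ♝ ♛ ♚ · ♞ ♜
♟ ♟ ♟ ♟ · ♟ ♟ ·
♞ · · · · · · ·
· · ♝ · ♟ · · ♟
· · · · ♙ ♗ · ♙
· ♙ ♙ ♙ · · · ·
♙ · · · · ♙ ♙ ·
♖ ♘ · ♕ ♔ ♗ ♘ ♖


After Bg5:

♜ · ♝ ♛ ♚ · ♞ ♜
♟ ♟ ♟ ♟ · ♟ ♟ ·
♞ · · · · · · ·
· · ♝ · ♟ · ♗ ♟
· · · · ♙ · · ♙
· ♙ ♙ ♙ · · · ·
♙ · · · · ♙ ♙ ·
♖ ♘ · ♕ ♔ ♗ ♘ ♖



  a b c d e f g h
  ─────────────────
8│♜ · ♝ ♛ ♚ · ♞ ♜│8
7│♟ ♟ ♟ ♟ · ♟ ♟ ·│7
6│♞ · · · · · · ·│6
5│· · ♝ · ♟ · ♗ ♟│5
4│· · · · ♙ · · ♙│4
3│· ♙ ♙ ♙ · · · ·│3
2│♙ · · · · ♙ ♙ ·│2
1│♖ ♘ · ♕ ♔ ♗ ♘ ♖│1
  ─────────────────
  a b c d e f g h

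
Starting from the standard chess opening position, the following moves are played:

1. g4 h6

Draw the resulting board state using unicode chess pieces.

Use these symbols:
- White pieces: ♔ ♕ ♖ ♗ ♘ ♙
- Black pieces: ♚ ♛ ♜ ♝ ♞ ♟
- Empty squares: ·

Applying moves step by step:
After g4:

♜ ♞ ♝ ♛ ♚ ♝ ♞ ♜
♟ ♟ ♟ ♟ ♟ ♟ ♟ ♟
· · · · · · · ·
· · · · · · · ·
· · · · · · ♙ ·
· · · · · · · ·
♙ ♙ ♙ ♙ ♙ ♙ · ♙
♖ ♘ ♗ ♕ ♔ ♗ ♘ ♖


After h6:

♜ ♞ ♝ ♛ ♚ ♝ ♞ ♜
♟ ♟ ♟ ♟ ♟ ♟ ♟ ·
· · · · · · · ♟
· · · · · · · ·
· · · · · · ♙ ·
· · · · · · · ·
♙ ♙ ♙ ♙ ♙ ♙ · ♙
♖ ♘ ♗ ♕ ♔ ♗ ♘ ♖



  a b c d e f g h
  ─────────────────
8│♜ ♞ ♝ ♛ ♚ ♝ ♞ ♜│8
7│♟ ♟ ♟ ♟ ♟ ♟ ♟ ·│7
6│· · · · · · · ♟│6
5│· · · · · · · ·│5
4│· · · · · · ♙ ·│4
3│· · · · · · · ·│3
2│♙ ♙ ♙ ♙ ♙ ♙ · ♙│2
1│♖ ♘ ♗ ♕ ♔ ♗ ♘ ♖│1
  ─────────────────
  a b c d e f g h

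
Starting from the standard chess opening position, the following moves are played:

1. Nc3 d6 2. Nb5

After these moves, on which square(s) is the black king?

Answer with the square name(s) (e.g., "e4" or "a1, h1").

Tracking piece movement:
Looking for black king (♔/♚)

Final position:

  a b c d e f g h
  ─────────────────
8│♜ ♞ ♝ ♛ ♚ ♝ ♞ ♜│8
7│♟ ♟ ♟ · ♟ ♟ ♟ ♟│7
6│· · · ♟ · · · ·│6
5│· ♘ · · · · · ·│5
4│· · · · · · · ·│4
3│· · · · · · · ·│3
2│♙ ♙ ♙ ♙ ♙ ♙ ♙ ♙│2
1│♖ · ♗ ♕ ♔ ♗ ♘ ♖│1
  ─────────────────
  a b c d e f g h


e8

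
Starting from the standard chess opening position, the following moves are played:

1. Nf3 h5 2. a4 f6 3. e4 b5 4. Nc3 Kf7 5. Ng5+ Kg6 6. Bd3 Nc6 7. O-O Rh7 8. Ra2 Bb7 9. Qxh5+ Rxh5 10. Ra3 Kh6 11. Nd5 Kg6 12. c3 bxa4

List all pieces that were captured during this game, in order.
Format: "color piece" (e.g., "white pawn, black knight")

Tracking captures:
  Qxh5+: captured black pawn
  Rxh5: captured white queen
  bxa4: captured white pawn

black pawn, white queen, white pawn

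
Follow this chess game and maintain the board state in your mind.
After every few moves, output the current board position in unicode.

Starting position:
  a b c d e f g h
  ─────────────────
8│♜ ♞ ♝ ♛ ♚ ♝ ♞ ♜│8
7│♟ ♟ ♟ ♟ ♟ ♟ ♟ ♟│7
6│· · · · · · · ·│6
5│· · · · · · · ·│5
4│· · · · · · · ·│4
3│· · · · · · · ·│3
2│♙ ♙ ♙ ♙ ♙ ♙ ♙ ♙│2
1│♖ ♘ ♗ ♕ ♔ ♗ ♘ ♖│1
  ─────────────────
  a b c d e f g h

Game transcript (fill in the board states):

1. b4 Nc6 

  a b c d e f g h
  ─────────────────
8│♜ · ♝ ♛ ♚ ♝ ♞ ♜│8
7│♟ ♟ ♟ ♟ ♟ ♟ ♟ ♟│7
6│· · ♞ · · · · ·│6
5│· · · · · · · ·│5
4│· ♙ · · · · · ·│4
3│· · · · · · · ·│3
2│♙ · ♙ ♙ ♙ ♙ ♙ ♙│2
1│♖ ♘ ♗ ♕ ♔ ♗ ♘ ♖│1
  ─────────────────
  a b c d e f g h

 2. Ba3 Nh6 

  a b c d e f g h
  ─────────────────
8│♜ · ♝ ♛ ♚ ♝ · ♜│8
7│♟ ♟ ♟ ♟ ♟ ♟ ♟ ♟│7
6│· · ♞ · · · · ♞│6
5│· · · · · · · ·│5
4│· ♙ · · · · · ·│4
3│♗ · · · · · · ·│3
2│♙ · ♙ ♙ ♙ ♙ ♙ ♙│2
1│♖ ♘ · ♕ ♔ ♗ ♘ ♖│1
  ─────────────────
  a b c d e f g h

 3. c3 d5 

  a b c d e f g h
  ─────────────────
8│♜ · ♝ ♛ ♚ ♝ · ♜│8
7│♟ ♟ ♟ · ♟ ♟ ♟ ♟│7
6│· · ♞ · · · · ♞│6
5│· · · ♟ · · · ·│5
4│· ♙ · · · · · ·│4
3│♗ · ♙ · · · · ·│3
2│♙ · · ♙ ♙ ♙ ♙ ♙│2
1│♖ ♘ · ♕ ♔ ♗ ♘ ♖│1
  ─────────────────
  a b c d e f g h



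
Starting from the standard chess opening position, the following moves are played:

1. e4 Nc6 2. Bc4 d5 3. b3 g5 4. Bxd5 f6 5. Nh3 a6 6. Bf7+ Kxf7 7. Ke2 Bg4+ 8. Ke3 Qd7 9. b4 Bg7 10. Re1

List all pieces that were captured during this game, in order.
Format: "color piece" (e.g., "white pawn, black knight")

Tracking captures:
  Bxd5: captured black pawn
  Kxf7: captured white bishop

black pawn, white bishop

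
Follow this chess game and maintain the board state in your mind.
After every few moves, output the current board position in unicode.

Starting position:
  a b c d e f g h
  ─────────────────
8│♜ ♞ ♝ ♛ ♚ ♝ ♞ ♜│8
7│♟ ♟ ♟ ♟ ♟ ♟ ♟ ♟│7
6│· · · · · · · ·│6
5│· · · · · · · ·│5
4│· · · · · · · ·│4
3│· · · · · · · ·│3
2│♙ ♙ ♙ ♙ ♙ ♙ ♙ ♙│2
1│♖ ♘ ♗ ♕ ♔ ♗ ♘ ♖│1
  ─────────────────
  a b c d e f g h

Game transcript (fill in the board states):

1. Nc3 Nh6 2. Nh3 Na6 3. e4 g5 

  a b c d e f g h
  ─────────────────
8│♜ · ♝ ♛ ♚ ♝ · ♜│8
7│♟ ♟ ♟ ♟ ♟ ♟ · ♟│7
6│♞ · · · · · · ♞│6
5│· · · · · · ♟ ·│5
4│· · · · ♙ · · ·│4
3│· · ♘ · · · · ♘│3
2│♙ ♙ ♙ ♙ · ♙ ♙ ♙│2
1│♖ · ♗ ♕ ♔ ♗ · ♖│1
  ─────────────────
  a b c d e f g h

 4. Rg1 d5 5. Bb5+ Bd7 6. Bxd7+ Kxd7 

  a b c d e f g h
  ─────────────────
8│♜ · · ♛ · ♝ · ♜│8
7│♟ ♟ ♟ ♚ ♟ ♟ · ♟│7
6│♞ · · · · · · ♞│6
5│· · · ♟ · · ♟ ·│5
4│· · · · ♙ · · ·│4
3│· · ♘ · · · · ♘│3
2│♙ ♙ ♙ ♙ · ♙ ♙ ♙│2
1│♖ · ♗ ♕ ♔ · ♖ ·│1
  ─────────────────
  a b c d e f g h

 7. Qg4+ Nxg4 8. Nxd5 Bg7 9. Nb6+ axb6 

  a b c d e f g h
  ─────────────────
8│♜ · · ♛ · · · ♜│8
7│· ♟ ♟ ♚ ♟ ♟ ♝ ♟│7
6│♞ ♟ · · · · · ·│6
5│· · · · · · ♟ ·│5
4│· · · · ♙ · ♞ ·│4
3│· · · · · · · ♘│3
2│♙ ♙ ♙ ♙ · ♙ ♙ ♙│2
1│♖ · ♗ · ♔ · ♖ ·│1
  ─────────────────
  a b c d e f g h

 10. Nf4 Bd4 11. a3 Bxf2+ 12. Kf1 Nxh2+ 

  a b c d e f g h
  ─────────────────
8│♜ · · ♛ · · · ♜│8
7│· ♟ ♟ ♚ ♟ ♟ · ♟│7
6│♞ ♟ · · · · · ·│6
5│· · · · · · ♟ ·│5
4│· · · · ♙ ♘ · ·│4
3│♙ · · · · · · ·│3
2│· ♙ ♙ ♙ · ♝ ♙ ♞│2
1│♖ · ♗ · · ♔ ♖ ·│1
  ─────────────────
  a b c d e f g h

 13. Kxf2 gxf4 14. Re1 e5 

  a b c d e f g h
  ─────────────────
8│♜ · · ♛ · · · ♜│8
7│· ♟ ♟ ♚ · ♟ · ♟│7
6│♞ ♟ · · · · · ·│6
5│· · · · ♟ · · ·│5
4│· · · · ♙ ♟ · ·│4
3│♙ · · · · · · ·│3
2│· ♙ ♙ ♙ · ♔ ♙ ♞│2
1│♖ · ♗ · ♖ · · ·│1
  ─────────────────
  a b c d e f g h


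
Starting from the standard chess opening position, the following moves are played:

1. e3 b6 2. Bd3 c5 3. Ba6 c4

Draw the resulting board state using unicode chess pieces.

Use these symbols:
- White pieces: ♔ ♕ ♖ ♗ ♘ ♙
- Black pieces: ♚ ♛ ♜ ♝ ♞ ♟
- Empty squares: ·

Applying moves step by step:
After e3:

♜ ♞ ♝ ♛ ♚ ♝ ♞ ♜
♟ ♟ ♟ ♟ ♟ ♟ ♟ ♟
· · · · · · · ·
· · · · · · · ·
· · · · · · · ·
· · · · ♙ · · ·
♙ ♙ ♙ ♙ · ♙ ♙ ♙
♖ ♘ ♗ ♕ ♔ ♗ ♘ ♖


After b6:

♜ ♞ ♝ ♛ ♚ ♝ ♞ ♜
♟ · ♟ ♟ ♟ ♟ ♟ ♟
· ♟ · · · · · ·
· · · · · · · ·
· · · · · · · ·
· · · · ♙ · · ·
♙ ♙ ♙ ♙ · ♙ ♙ ♙
♖ ♘ ♗ ♕ ♔ ♗ ♘ ♖


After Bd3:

♜ ♞ ♝ ♛ ♚ ♝ ♞ ♜
♟ · ♟ ♟ ♟ ♟ ♟ ♟
· ♟ · · · · · ·
· · · · · · · ·
· · · · · · · ·
· · · ♗ ♙ · · ·
♙ ♙ ♙ ♙ · ♙ ♙ ♙
♖ ♘ ♗ ♕ ♔ · ♘ ♖


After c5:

♜ ♞ ♝ ♛ ♚ ♝ ♞ ♜
♟ · · ♟ ♟ ♟ ♟ ♟
· ♟ · · · · · ·
· · ♟ · · · · ·
· · · · · · · ·
· · · ♗ ♙ · · ·
♙ ♙ ♙ ♙ · ♙ ♙ ♙
♖ ♘ ♗ ♕ ♔ · ♘ ♖


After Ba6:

♜ ♞ ♝ ♛ ♚ ♝ ♞ ♜
♟ · · ♟ ♟ ♟ ♟ ♟
♗ ♟ · · · · · ·
· · ♟ · · · · ·
· · · · · · · ·
· · · · ♙ · · ·
♙ ♙ ♙ ♙ · ♙ ♙ ♙
♖ ♘ ♗ ♕ ♔ · ♘ ♖


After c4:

♜ ♞ ♝ ♛ ♚ ♝ ♞ ♜
♟ · · ♟ ♟ ♟ ♟ ♟
♗ ♟ · · · · · ·
· · · · · · · ·
· · ♟ · · · · ·
· · · · ♙ · · ·
♙ ♙ ♙ ♙ · ♙ ♙ ♙
♖ ♘ ♗ ♕ ♔ · ♘ ♖



  a b c d e f g h
  ─────────────────
8│♜ ♞ ♝ ♛ ♚ ♝ ♞ ♜│8
7│♟ · · ♟ ♟ ♟ ♟ ♟│7
6│♗ ♟ · · · · · ·│6
5│· · · · · · · ·│5
4│· · ♟ · · · · ·│4
3│· · · · ♙ · · ·│3
2│♙ ♙ ♙ ♙ · ♙ ♙ ♙│2
1│♖ ♘ ♗ ♕ ♔ · ♘ ♖│1
  ─────────────────
  a b c d e f g h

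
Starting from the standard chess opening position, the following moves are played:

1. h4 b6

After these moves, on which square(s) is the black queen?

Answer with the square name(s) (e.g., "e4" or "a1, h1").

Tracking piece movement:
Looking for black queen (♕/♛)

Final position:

  a b c d e f g h
  ─────────────────
8│♜ ♞ ♝ ♛ ♚ ♝ ♞ ♜│8
7│♟ · ♟ ♟ ♟ ♟ ♟ ♟│7
6│· ♟ · · · · · ·│6
5│· · · · · · · ·│5
4│· · · · · · · ♙│4
3│· · · · · · · ·│3
2│♙ ♙ ♙ ♙ ♙ ♙ ♙ ·│2
1│♖ ♘ ♗ ♕ ♔ ♗ ♘ ♖│1
  ─────────────────
  a b c d e f g h


d8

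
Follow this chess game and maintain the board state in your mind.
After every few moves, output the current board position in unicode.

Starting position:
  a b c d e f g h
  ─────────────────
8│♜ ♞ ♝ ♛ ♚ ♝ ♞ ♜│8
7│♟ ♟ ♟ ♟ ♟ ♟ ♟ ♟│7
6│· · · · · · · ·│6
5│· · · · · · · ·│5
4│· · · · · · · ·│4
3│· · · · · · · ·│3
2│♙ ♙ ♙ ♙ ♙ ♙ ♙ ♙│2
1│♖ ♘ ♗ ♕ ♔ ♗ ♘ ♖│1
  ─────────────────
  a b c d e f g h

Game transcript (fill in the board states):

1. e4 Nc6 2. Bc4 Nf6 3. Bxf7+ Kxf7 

  a b c d e f g h
  ─────────────────
8│♜ · ♝ ♛ · ♝ · ♜│8
7│♟ ♟ ♟ ♟ ♟ ♚ ♟ ♟│7
6│· · ♞ · · ♞ · ·│6
5│· · · · · · · ·│5
4│· · · · ♙ · · ·│4
3│· · · · · · · ·│3
2│♙ ♙ ♙ ♙ · ♙ ♙ ♙│2
1│♖ ♘ ♗ ♕ ♔ · ♘ ♖│1
  ─────────────────
  a b c d e f g h

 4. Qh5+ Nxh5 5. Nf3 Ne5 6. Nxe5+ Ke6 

  a b c d e f g h
  ─────────────────
8│♜ · ♝ ♛ · ♝ · ♜│8
7│♟ ♟ ♟ ♟ ♟ · ♟ ♟│7
6│· · · · ♚ · · ·│6
5│· · · · ♘ · · ♞│5
4│· · · · ♙ · · ·│4
3│· · · · · · · ·│3
2│♙ ♙ ♙ ♙ · ♙ ♙ ♙│2
1│♖ ♘ ♗ · ♔ · · ♖│1
  ─────────────────
  a b c d e f g h

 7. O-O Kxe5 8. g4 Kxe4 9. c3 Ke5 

  a b c d e f g h
  ─────────────────
8│♜ · ♝ ♛ · ♝ · ♜│8
7│♟ ♟ ♟ ♟ ♟ · ♟ ♟│7
6│· · · · · · · ·│6
5│· · · · ♚ · · ♞│5
4│· · · · · · ♙ ·│4
3│· · ♙ · · · · ·│3
2│♙ ♙ · ♙ · ♙ · ♙│2
1│♖ ♘ ♗ · · ♖ ♔ ·│1
  ─────────────────
  a b c d e f g h

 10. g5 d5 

  a b c d e f g h
  ─────────────────
8│♜ · ♝ ♛ · ♝ · ♜│8
7│♟ ♟ ♟ · ♟ · ♟ ♟│7
6│· · · · · · · ·│6
5│· · · ♟ ♚ · ♙ ♞│5
4│· · · · · · · ·│4
3│· · ♙ · · · · ·│3
2│♙ ♙ · ♙ · ♙ · ♙│2
1│♖ ♘ ♗ · · ♖ ♔ ·│1
  ─────────────────
  a b c d e f g h


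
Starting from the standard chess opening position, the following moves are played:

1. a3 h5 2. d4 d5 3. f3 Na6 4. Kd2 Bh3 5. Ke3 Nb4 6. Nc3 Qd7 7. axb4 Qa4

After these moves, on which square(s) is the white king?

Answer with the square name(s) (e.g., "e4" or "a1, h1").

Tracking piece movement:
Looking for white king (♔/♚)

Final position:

  a b c d e f g h
  ─────────────────
8│♜ · · · ♚ ♝ ♞ ♜│8
7│♟ ♟ ♟ · ♟ ♟ ♟ ·│7
6│· · · · · · · ·│6
5│· · · ♟ · · · ♟│5
4│♛ ♙ · ♙ · · · ·│4
3│· · ♘ · ♔ ♙ · ♝│3
2│· ♙ ♙ · ♙ · ♙ ♙│2
1│♖ · ♗ ♕ · ♗ ♘ ♖│1
  ─────────────────
  a b c d e f g h


e3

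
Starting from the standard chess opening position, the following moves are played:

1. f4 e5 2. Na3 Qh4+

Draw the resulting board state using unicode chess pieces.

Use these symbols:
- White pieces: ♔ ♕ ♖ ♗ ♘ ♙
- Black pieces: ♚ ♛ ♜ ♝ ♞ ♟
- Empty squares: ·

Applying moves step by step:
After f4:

♜ ♞ ♝ ♛ ♚ ♝ ♞ ♜
♟ ♟ ♟ ♟ ♟ ♟ ♟ ♟
· · · · · · · ·
· · · · · · · ·
· · · · · ♙ · ·
· · · · · · · ·
♙ ♙ ♙ ♙ ♙ · ♙ ♙
♖ ♘ ♗ ♕ ♔ ♗ ♘ ♖


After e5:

♜ ♞ ♝ ♛ ♚ ♝ ♞ ♜
♟ ♟ ♟ ♟ · ♟ ♟ ♟
· · · · · · · ·
· · · · ♟ · · ·
· · · · · ♙ · ·
· · · · · · · ·
♙ ♙ ♙ ♙ ♙ · ♙ ♙
♖ ♘ ♗ ♕ ♔ ♗ ♘ ♖


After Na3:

♜ ♞ ♝ ♛ ♚ ♝ ♞ ♜
♟ ♟ ♟ ♟ · ♟ ♟ ♟
· · · · · · · ·
· · · · ♟ · · ·
· · · · · ♙ · ·
♘ · · · · · · ·
♙ ♙ ♙ ♙ ♙ · ♙ ♙
♖ · ♗ ♕ ♔ ♗ ♘ ♖


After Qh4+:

♜ ♞ ♝ · ♚ ♝ ♞ ♜
♟ ♟ ♟ ♟ · ♟ ♟ ♟
· · · · · · · ·
· · · · ♟ · · ·
· · · · · ♙ · ♛
♘ · · · · · · ·
♙ ♙ ♙ ♙ ♙ · ♙ ♙
♖ · ♗ ♕ ♔ ♗ ♘ ♖



  a b c d e f g h
  ─────────────────
8│♜ ♞ ♝ · ♚ ♝ ♞ ♜│8
7│♟ ♟ ♟ ♟ · ♟ ♟ ♟│7
6│· · · · · · · ·│6
5│· · · · ♟ · · ·│5
4│· · · · · ♙ · ♛│4
3│♘ · · · · · · ·│3
2│♙ ♙ ♙ ♙ ♙ · ♙ ♙│2
1│♖ · ♗ ♕ ♔ ♗ ♘ ♖│1
  ─────────────────
  a b c d e f g h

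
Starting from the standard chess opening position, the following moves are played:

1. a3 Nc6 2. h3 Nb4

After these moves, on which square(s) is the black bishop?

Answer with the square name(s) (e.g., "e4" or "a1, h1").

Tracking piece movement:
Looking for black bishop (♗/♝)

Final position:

  a b c d e f g h
  ─────────────────
8│♜ · ♝ ♛ ♚ ♝ ♞ ♜│8
7│♟ ♟ ♟ ♟ ♟ ♟ ♟ ♟│7
6│· · · · · · · ·│6
5│· · · · · · · ·│5
4│· ♞ · · · · · ·│4
3│♙ · · · · · · ♙│3
2│· ♙ ♙ ♙ ♙ ♙ ♙ ·│2
1│♖ ♘ ♗ ♕ ♔ ♗ ♘ ♖│1
  ─────────────────
  a b c d e f g h


c8, f8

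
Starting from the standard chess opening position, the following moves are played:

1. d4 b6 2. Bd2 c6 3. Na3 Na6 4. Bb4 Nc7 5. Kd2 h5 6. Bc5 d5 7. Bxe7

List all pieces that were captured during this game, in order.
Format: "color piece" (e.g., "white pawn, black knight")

Tracking captures:
  Bxe7: captured black pawn

black pawn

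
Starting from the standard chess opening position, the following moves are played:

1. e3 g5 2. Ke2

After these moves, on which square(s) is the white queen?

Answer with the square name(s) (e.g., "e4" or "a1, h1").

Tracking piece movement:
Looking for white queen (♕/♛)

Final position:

  a b c d e f g h
  ─────────────────
8│♜ ♞ ♝ ♛ ♚ ♝ ♞ ♜│8
7│♟ ♟ ♟ ♟ ♟ ♟ · ♟│7
6│· · · · · · · ·│6
5│· · · · · · ♟ ·│5
4│· · · · · · · ·│4
3│· · · · ♙ · · ·│3
2│♙ ♙ ♙ ♙ ♔ ♙ ♙ ♙│2
1│♖ ♘ ♗ ♕ · ♗ ♘ ♖│1
  ─────────────────
  a b c d e f g h


d1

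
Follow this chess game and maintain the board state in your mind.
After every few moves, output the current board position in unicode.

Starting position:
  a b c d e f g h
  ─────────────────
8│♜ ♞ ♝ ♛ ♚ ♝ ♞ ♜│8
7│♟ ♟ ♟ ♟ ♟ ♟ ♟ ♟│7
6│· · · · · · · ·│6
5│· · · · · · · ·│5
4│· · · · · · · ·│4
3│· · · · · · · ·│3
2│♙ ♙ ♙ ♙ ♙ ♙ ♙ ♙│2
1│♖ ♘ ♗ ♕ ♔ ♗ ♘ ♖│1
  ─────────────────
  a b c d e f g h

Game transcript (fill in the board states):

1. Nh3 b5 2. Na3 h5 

  a b c d e f g h
  ─────────────────
8│♜ ♞ ♝ ♛ ♚ ♝ ♞ ♜│8
7│♟ · ♟ ♟ ♟ ♟ ♟ ·│7
6│· · · · · · · ·│6
5│· ♟ · · · · · ♟│5
4│· · · · · · · ·│4
3│♘ · · · · · · ♘│3
2│♙ ♙ ♙ ♙ ♙ ♙ ♙ ♙│2
1│♖ · ♗ ♕ ♔ ♗ · ♖│1
  ─────────────────
  a b c d e f g h

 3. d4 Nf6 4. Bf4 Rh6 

  a b c d e f g h
  ─────────────────
8│♜ ♞ ♝ ♛ ♚ ♝ · ·│8
7│♟ · ♟ ♟ ♟ ♟ ♟ ·│7
6│· · · · · ♞ · ♜│6
5│· ♟ · · · · · ♟│5
4│· · · ♙ · ♗ · ·│4
3│♘ · · · · · · ♘│3
2│♙ ♙ ♙ · ♙ ♙ ♙ ♙│2
1│♖ · · ♕ ♔ ♗ · ♖│1
  ─────────────────
  a b c d e f g h

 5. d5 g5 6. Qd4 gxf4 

  a b c d e f g h
  ─────────────────
8│♜ ♞ ♝ ♛ ♚ ♝ · ·│8
7│♟ · ♟ ♟ ♟ ♟ · ·│7
6│· · · · · ♞ · ♜│6
5│· ♟ · ♙ · · · ♟│5
4│· · · ♕ · ♟ · ·│4
3│♘ · · · · · · ♘│3
2│♙ ♙ ♙ · ♙ ♙ ♙ ♙│2
1│♖ · · · ♔ ♗ · ♖│1
  ─────────────────
  a b c d e f g h

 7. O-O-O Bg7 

  a b c d e f g h
  ─────────────────
8│♜ ♞ ♝ ♛ ♚ · · ·│8
7│♟ · ♟ ♟ ♟ ♟ ♝ ·│7
6│· · · · · ♞ · ♜│6
5│· ♟ · ♙ · · · ♟│5
4│· · · ♕ · ♟ · ·│4
3│♘ · · · · · · ♘│3
2│♙ ♙ ♙ · ♙ ♙ ♙ ♙│2
1│· · ♔ ♖ · ♗ · ♖│1
  ─────────────────
  a b c d e f g h
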